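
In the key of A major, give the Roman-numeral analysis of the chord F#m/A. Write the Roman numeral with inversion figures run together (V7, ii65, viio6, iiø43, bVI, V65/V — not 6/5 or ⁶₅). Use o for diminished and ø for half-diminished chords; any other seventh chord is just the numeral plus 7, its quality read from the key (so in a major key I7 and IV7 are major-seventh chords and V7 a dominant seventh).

vi6

Stacked in thirds the chord is F#-A-C#: a minor triad on F#.
In A major, F# is the submediant; the diatonic minor triad there is vi.
With A in the bass the chord is in first inversion, so the figured bass is 6.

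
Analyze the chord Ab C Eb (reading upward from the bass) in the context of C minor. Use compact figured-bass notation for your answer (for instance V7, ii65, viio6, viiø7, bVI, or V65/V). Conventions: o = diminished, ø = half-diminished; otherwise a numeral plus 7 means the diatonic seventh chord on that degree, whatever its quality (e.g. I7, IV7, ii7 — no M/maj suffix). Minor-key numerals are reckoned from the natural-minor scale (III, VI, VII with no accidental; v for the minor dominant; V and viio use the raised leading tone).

VI

The pitches Ab-C-Eb form a major triad rooted on Ab.
Ab is scale degree 6 in C minor, and a major triad on that degree is written VI.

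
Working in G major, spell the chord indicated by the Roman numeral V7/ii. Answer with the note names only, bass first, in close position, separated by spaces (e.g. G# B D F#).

E G# B D

The slash means an applied dominant: we want the dominant of ii. In G major, ii is A minor, and its dominant is built on E.
Building a dominant seventh chord on E gives E-G#-B-D.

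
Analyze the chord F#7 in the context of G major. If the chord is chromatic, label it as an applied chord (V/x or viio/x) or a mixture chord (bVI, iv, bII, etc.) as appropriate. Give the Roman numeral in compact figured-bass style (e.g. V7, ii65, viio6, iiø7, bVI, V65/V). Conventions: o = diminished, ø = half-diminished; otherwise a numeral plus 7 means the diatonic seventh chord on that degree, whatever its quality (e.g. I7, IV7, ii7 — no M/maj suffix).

The pitches F#-A#-C#-E form a dominant seventh chord rooted on F#.
F# is not a diatonic chord root with this quality in G major, but it lies a perfect fifth above B (iii), so the chord functions as an applied dominant of iii.

V7/iii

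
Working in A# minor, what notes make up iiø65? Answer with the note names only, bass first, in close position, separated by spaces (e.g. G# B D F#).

D# F# A# B#

The numeral's case and figure indicate a half-diminished seventh chord. In A# minor its root, the supertonic, is B#.
That chord is spelled B#-D#-F#-A#.
With the 65 figure the chord is in first inversion; from the bass D# upward in close position it reads D#-F#-A#-B#.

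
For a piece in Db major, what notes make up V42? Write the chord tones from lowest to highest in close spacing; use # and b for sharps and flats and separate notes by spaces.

Gb Ab C Eb

The numeral's case and figure indicate a dominant seventh chord. In Db major its root, scale degree 5, is Ab.
That chord is spelled Ab-C-Eb-Gb.
With the 42 figure the chord is in third inversion; from the bass Gb upward in close position it reads Gb-Ab-C-Eb.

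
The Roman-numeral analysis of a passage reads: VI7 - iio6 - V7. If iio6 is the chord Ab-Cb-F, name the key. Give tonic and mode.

iio6 is given as Ab-Cb-F — a diminished triad with root F.
iio6 on F implies F is the supertonic; that puts the tonic at Eb, and the lowercase numeral fits minor mode.

Eb minor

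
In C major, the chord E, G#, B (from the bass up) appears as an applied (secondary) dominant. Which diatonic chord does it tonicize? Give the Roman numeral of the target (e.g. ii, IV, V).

vi

The chord is a major triad on E.
A dominant resolves down a perfect fifth: E → A. In C major, A is scale degree 6, i.e. vi.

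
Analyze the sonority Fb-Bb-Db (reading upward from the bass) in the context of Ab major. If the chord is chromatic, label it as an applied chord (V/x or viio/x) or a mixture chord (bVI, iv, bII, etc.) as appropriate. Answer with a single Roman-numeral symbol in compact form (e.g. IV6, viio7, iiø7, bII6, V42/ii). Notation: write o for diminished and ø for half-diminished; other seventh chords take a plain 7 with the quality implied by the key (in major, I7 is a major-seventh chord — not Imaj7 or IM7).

iio64

The pitches Bb-Db-Fb form a diminished triad rooted on Bb.
Bb is the second degree of Ab major. This is the diminished supertonic triad, borrowed from the parallel minor.
With Fb in the bass the chord is in second inversion, so the figured bass is 64.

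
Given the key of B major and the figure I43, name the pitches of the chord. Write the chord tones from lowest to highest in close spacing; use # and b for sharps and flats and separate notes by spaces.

F# A# B D#

The numeral's case and figure indicate a major seventh chord. In B major its root, the first degree, is B.
Stacking thirds from B gives B-D#-F#-A#.
With the 43 figure the chord is in second inversion; from the bass F# upward in close position it reads F#-A#-B-D#.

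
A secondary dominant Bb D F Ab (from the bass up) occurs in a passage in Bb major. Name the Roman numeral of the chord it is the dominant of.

IV

The chord is a dominant seventh chord on Bb.
A dominant resolves down a perfect fifth: Bb → Eb. In Bb major, Eb is scale degree 4, i.e. IV.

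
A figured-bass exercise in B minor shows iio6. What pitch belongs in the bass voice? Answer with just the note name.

iio in B minor has root C#; the chord is C#-E-G.
The figure 6 means first inversion — the third is in the bass.

E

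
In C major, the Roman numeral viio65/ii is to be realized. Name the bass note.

E

The applied chord viio65/ii is rooted on C#: C#-E-G-Bb.
The figure 65 means first inversion — the third is in the bass.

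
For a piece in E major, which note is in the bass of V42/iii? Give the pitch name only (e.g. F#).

The applied chord V42/iii is rooted on D#: D#-F##-A#-C#.
The figure 42 means third inversion — the seventh is in the bass.

C#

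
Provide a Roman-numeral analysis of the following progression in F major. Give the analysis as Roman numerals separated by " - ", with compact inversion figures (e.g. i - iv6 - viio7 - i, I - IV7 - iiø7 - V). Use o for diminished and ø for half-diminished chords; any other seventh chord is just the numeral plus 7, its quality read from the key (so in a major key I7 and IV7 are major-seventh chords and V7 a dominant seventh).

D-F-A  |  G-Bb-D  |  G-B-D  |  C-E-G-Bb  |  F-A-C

D-F-A has root D, degree 6 in F major, so vi.
G-Bb-D: root G is the supertonic; minor triad there is ii.
G-B-D: chromatic; G is V of V, so V/V.
C-E-G-Bb: dominant seventh chord on C = scale degree 5 → V7.
F-A-C: major triad on F = scale degree 1 → I.

vi - ii - V/V - V7 - I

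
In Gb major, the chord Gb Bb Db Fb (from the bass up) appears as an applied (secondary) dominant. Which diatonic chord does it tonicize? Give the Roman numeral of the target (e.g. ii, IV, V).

The chord is a dominant seventh chord on Gb.
A dominant resolves down a perfect fifth: Gb → Cb. In Gb major, Cb is scale degree 4, i.e. IV.

IV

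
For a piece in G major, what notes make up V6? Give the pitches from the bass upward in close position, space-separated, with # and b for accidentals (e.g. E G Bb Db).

In G major, the fifth degree is D, and the diatonic chord built there is a major triad.
Stacking thirds from D gives D-F#-A.
With the 6 figure the chord is in first inversion; from the bass F# upward in close position it reads F#-A-D.

F# A D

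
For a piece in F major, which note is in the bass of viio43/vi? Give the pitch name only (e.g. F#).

G

The applied chord viio43/vi is rooted on C#: C#-E-G-Bb.
The figure 43 means second inversion — the fifth is in the bass.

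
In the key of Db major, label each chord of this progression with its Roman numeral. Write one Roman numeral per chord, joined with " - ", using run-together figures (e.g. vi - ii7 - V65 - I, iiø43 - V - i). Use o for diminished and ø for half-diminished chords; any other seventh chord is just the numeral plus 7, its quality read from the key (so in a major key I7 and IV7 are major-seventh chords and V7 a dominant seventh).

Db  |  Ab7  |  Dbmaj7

I - V7 - I7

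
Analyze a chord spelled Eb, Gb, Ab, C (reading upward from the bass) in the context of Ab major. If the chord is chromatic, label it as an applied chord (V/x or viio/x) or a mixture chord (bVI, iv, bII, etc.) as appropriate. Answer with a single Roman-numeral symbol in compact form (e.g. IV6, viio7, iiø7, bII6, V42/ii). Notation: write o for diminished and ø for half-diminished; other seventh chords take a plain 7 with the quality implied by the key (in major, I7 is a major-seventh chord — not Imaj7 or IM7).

V43/IV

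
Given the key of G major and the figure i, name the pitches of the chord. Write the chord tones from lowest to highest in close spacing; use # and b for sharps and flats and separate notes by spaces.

G Bb D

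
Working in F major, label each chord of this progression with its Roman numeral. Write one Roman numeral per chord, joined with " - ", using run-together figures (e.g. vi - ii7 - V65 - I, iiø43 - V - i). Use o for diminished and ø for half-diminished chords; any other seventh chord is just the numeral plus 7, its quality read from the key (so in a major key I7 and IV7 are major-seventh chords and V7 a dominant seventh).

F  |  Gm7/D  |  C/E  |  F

F: root F is the tonic; major triad there is I.
Gm7/D: root G is the supertonic; minor seventh chord there is ii43.
C/E: root C is the dominant; major triad there is V6.
F has root F, degree 1 in F major, so I.

I - ii43 - V6 - I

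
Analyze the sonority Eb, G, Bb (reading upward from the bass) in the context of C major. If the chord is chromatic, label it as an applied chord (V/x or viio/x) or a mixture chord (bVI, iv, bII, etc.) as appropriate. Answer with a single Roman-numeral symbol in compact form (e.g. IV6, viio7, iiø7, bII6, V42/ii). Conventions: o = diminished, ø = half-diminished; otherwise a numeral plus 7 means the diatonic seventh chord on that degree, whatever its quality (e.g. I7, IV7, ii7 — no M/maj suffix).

bIII

Stacked in thirds the chord is Eb-G-Bb: a major triad on Eb.
Eb is the lowered third degree of C major (diatonic 3 would be E). This is a major triad on the lowered third degree, borrowed from the parallel minor.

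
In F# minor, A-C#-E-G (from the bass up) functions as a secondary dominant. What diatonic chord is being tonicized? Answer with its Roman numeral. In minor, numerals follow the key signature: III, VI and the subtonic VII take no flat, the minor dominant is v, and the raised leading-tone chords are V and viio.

The chord is a dominant seventh chord on A.
A dominant resolves down a perfect fifth: A → D. In F# minor, D is scale degree 6, i.e. VI.

VI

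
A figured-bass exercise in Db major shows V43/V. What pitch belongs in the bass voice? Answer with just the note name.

Bb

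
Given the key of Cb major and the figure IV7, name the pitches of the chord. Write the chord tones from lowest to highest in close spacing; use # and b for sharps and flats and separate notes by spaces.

Fb Ab Cb Eb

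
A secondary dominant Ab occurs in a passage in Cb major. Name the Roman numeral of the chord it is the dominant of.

The chord is a major triad on Ab.
A dominant resolves down a perfect fifth: Ab → Db. In Cb major, Db is scale degree 2, i.e. ii.

ii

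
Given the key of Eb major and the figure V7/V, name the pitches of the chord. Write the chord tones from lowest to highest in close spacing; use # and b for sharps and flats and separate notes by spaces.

F A C Eb

The slash means an applied dominant: we want the dominant of V. In Eb major, V is Bb major, and its dominant is built on F.
Building a dominant seventh chord on F gives F-A-C-Eb.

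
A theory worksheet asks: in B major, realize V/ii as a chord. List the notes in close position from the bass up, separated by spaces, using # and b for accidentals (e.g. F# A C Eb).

G# B# D#

V/ii is a secondary dominant — the dominant triad of ii. ii in B major is C#, so the applied chord's root is G#, a perfect fifth above.
Building a major triad on G# gives G#-B#-D#.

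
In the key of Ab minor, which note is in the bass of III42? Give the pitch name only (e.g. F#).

III in Ab minor has root Cb; the chord is Cb-Eb-Gb-Bb.
The figure 42 means third inversion — the seventh is in the bass.

Bb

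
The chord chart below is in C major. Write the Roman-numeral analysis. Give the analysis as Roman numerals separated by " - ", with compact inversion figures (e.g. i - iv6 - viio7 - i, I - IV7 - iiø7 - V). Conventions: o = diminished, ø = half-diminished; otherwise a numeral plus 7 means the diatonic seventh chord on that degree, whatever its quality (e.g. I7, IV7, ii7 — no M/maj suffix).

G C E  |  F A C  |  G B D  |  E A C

I64 - IV - V - vi64

G-C-E has root C, degree 1 in C major, so I64.
F-A-C: root F is the subdominant; major triad there is IV.
G-B-D has root G, degree 5 in C major, so V.
E-A-C has root A, degree 6 in C major, so vi64.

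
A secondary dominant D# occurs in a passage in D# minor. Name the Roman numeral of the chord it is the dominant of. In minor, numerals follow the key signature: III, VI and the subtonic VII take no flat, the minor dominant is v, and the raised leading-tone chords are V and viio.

iv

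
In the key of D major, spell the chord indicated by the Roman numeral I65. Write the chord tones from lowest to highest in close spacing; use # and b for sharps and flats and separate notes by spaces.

The numeral's case and figure indicate a major seventh chord. In D major its root, the first degree, is D.
That chord is spelled D-F#-A-C#.
The figured bass 65 indicates first inversion, placing the third (F#) in the bass: F#-A-C#-D.

F# A C# D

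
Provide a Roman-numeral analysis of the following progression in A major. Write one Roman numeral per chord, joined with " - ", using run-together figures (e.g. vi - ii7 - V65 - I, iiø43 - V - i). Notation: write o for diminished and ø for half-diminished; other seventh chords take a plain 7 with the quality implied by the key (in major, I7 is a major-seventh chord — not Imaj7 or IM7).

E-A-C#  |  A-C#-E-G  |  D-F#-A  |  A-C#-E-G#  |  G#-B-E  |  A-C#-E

E-A-C# has root A, degree 1 in A major, so I64.
A-C#-E-G: a dominant seventh chord on A, the applied dominant of IV → V7/IV.
D-F#-A: root D is the subdominant; major triad there is IV.
A-C#-E-G# has root A, degree 1 in A major, so I7.
G#-B-E: root E is the dominant; major triad there is V6.
A-C#-E has root A, degree 1 in A major, so I.

I64 - V7/IV - IV - I7 - V6 - I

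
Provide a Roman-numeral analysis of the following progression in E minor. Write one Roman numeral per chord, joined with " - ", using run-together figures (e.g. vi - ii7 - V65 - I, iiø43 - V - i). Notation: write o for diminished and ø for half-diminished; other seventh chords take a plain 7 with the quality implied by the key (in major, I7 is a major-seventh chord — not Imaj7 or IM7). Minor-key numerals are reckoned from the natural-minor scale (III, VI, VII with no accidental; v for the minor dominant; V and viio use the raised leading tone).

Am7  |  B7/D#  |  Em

Am7: minor seventh chord on A = scale degree 4 → iv7.
B7/D# has root B, degree 5 in E minor, so V65.
Em: minor triad on E = scale degree 1 → i.

iv7 - V65 - i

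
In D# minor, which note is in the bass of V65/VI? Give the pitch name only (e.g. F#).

A#

The applied chord V65/VI is rooted on F#: F#-A#-C#-E.
The figure 65 means first inversion — the third is in the bass.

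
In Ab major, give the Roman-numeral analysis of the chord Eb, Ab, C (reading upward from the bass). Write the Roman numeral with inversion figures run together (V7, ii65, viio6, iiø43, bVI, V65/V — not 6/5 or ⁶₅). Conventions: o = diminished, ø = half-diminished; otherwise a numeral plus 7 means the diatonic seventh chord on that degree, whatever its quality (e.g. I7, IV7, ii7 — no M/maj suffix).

I64

Stacked in thirds the chord is Ab-C-Eb: a major triad on Ab.
Ab is scale degree 1 in Ab major, and a major triad on that degree is written I.
With Eb in the bass the chord is in second inversion, so the figured bass is 64.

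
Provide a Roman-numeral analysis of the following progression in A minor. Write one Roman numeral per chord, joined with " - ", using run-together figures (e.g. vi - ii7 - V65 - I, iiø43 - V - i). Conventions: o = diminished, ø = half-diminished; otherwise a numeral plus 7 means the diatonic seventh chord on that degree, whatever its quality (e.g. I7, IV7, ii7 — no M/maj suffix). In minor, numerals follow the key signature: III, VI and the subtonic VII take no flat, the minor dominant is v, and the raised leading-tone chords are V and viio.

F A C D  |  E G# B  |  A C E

iv65 - V - i

F-A-C-D has root D, degree 4 in A minor, so iv65.
E-G#-B: major triad on E = scale degree 5 → V.
A-C-E: minor triad on A = scale degree 1 → i.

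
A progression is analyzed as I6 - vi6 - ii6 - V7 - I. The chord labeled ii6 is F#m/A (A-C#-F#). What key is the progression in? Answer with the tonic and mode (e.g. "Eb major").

E major

ii6 is given as A-C#-F# — a minor triad with root F#.
If F# is scale degree 2 and the mode makes that degree carry a minor triad, the tonic is E and the mode is major.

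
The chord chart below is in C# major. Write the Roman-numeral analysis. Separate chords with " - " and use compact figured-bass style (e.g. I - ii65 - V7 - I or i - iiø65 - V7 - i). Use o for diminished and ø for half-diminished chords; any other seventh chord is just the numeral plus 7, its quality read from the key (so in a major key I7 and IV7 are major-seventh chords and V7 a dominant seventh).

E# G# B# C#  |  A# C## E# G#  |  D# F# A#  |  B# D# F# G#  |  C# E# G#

I65 - V7/ii - ii - V65 - I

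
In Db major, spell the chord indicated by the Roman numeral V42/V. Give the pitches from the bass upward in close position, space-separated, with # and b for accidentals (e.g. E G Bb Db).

V42/V is a secondary dominant — the dominant seventh of V. V in Db major is Ab, so the applied chord's root is Eb, a perfect fifth above.
Building a dominant seventh chord on Eb gives Eb-G-Bb-Db.
The figured bass 42 indicates third inversion, placing the seventh (Db) in the bass: Db-Eb-G-Bb.

Db Eb G Bb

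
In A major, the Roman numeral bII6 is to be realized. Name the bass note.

D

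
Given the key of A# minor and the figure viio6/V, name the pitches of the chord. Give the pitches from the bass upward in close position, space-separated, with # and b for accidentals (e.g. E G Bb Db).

F## A# D##

viio6/V is a secondary leading-tone chord. The target V is E# in A# minor; the applied chord is rooted a semitone below, on D##.
Building a diminished triad on D## gives D##-F##-A#.
With the 6 figure the chord is in first inversion; from the bass F## upward in close position it reads F##-A#-D##.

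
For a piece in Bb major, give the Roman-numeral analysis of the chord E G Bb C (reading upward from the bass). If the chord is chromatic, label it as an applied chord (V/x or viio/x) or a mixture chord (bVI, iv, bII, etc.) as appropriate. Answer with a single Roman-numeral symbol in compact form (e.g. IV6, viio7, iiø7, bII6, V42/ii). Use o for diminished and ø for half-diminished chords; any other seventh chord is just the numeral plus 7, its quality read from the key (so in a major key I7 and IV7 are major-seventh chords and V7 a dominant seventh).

The pitches C-E-G-Bb form a dominant seventh chord rooted on C.
C is not a diatonic chord root with this quality in Bb major, but it lies a perfect fifth above F (V), so the chord functions as an applied dominant of V.
With E in the bass the chord is in first inversion, so the figured bass is 65.

V65/V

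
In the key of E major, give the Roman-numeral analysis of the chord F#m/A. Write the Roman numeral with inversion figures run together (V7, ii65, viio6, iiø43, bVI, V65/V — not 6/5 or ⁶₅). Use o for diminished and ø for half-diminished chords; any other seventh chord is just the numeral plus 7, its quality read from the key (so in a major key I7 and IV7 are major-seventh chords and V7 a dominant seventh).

ii6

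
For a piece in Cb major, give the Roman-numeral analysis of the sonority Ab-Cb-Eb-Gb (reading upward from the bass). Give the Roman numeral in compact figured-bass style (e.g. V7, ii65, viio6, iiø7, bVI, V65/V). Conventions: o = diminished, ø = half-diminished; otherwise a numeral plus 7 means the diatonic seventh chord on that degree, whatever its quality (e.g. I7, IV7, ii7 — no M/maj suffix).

vi7

Stacked in thirds the chord is Ab-Cb-Eb-Gb: a minor seventh chord on Ab.
Ab is scale degree 6 in Cb major, and a minor seventh chord on that degree is written vi7.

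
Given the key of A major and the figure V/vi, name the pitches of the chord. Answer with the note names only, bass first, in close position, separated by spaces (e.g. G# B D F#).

V/vi is a secondary dominant — the dominant triad of vi. vi in A major is F#, so the applied chord's root is C#, a perfect fifth above.
Building a major triad on C# gives C#-E#-G#.

C# E# G#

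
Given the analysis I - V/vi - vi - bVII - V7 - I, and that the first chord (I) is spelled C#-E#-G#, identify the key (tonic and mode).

C# major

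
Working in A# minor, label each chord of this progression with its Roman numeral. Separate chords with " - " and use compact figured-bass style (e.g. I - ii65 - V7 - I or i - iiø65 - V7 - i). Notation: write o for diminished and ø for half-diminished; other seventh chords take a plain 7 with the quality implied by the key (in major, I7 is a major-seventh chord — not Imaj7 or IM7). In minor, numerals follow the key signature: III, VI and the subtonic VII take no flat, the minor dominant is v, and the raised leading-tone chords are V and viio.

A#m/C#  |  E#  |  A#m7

i6 - V - i7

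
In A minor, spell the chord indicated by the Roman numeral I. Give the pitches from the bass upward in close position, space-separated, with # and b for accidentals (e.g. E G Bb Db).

A C# E

I is the major tonic (Picardy third), borrowed from the parallel major. In A minor that root is A.
So the chord is A-C#-E, a major triad.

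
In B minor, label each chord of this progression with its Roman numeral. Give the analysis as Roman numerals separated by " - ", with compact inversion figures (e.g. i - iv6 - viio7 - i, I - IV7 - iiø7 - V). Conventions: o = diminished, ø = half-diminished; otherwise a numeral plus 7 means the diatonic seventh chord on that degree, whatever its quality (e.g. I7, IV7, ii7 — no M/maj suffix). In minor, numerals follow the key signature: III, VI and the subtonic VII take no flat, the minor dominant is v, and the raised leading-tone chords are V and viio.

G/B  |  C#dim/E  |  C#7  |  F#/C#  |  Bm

VI6 - iio6 - V7/V - V64 - i

G/B: root G is the submediant; major triad there is VI6.
C#dim/E: root C# is the supertonic; diminished triad there is iio6.
C#7 is the secondary dominant of V (dominant seventh chord on C#): V7/V.
F#/C# has root F#, degree 5 in B minor, so V64.
Bm: minor triad on B = scale degree 1 → i.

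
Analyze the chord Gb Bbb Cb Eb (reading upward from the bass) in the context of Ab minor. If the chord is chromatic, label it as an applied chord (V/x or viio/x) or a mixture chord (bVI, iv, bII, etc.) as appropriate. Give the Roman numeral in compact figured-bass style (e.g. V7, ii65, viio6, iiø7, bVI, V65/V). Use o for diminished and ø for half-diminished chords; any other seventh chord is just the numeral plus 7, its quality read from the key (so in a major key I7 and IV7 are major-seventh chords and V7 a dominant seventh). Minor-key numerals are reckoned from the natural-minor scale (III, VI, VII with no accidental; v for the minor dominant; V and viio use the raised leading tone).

V43/VI

The pitches Cb-Eb-Gb-Bbb form a dominant seventh chord rooted on Cb.
Cb is not a diatonic chord root with this quality in Ab minor, but it lies a perfect fifth above Fb (VI), so the chord functions as an applied dominant of VI.
With Gb in the bass the chord is in second inversion, so the figured bass is 43.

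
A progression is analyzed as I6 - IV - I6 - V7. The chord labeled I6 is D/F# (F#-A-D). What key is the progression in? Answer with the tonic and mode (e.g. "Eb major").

D major

I6 is given as F#-A-D — a major triad with root D.
If D is scale degree 1 and the mode makes that degree carry a major triad, the tonic is D and the mode is major.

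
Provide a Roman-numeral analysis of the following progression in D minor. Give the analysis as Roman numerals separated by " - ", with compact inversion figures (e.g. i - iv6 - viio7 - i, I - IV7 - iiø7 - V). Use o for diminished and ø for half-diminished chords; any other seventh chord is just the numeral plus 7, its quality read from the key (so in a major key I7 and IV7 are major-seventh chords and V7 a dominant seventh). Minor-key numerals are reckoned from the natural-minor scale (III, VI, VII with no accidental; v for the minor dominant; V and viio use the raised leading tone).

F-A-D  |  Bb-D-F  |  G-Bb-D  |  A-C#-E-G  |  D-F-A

i6 - VI - iv - V7 - i

F-A-D: minor triad on D = scale degree 1 → i6.
Bb-D-F: root Bb is the submediant; major triad there is VI.
G-Bb-D: root G is the subdominant; minor triad there is iv.
A-C#-E-G: dominant seventh chord on A = scale degree 5 → V7.
D-F-A: minor triad on D = scale degree 1 → i.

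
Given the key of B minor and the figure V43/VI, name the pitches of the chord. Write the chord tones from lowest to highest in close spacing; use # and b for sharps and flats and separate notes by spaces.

A C D F#

V43/VI is a secondary dominant — the dominant seventh of VI. VI in B minor is G, so the applied chord's root is D, a perfect fifth above.
Building a dominant seventh chord on D gives D-F#-A-C.
The figured bass 43 indicates second inversion, placing the fifth (A) in the bass: A-C-D-F#.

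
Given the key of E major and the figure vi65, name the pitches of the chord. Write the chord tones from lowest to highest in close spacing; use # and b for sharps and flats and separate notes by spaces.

E G# B C#

In E major, the sixth degree is C#, and the diatonic chord built there is a minor seventh chord.
Stacking thirds from C# gives C#-E-G#-B.
The figured bass 65 indicates first inversion, placing the third (E) in the bass: E-G#-B-C#.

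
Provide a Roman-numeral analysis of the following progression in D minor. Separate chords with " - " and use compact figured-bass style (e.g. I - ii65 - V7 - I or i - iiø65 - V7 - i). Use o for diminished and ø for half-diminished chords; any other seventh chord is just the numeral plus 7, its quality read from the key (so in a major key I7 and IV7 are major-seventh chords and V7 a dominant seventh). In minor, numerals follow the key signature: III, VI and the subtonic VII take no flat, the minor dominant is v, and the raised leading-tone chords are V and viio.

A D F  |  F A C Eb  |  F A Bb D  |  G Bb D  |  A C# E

A-D-F: root D is the tonic; minor triad there is i64.
F-A-C-Eb is the secondary dominant of VI (dominant seventh chord on F): V7/VI.
F-A-Bb-D has root Bb, degree 6 in D minor, so VI43.
G-Bb-D has root G, degree 4 in D minor, so iv.
A-C#-E: major triad on A = scale degree 5 → V.

i64 - V7/VI - VI43 - iv - V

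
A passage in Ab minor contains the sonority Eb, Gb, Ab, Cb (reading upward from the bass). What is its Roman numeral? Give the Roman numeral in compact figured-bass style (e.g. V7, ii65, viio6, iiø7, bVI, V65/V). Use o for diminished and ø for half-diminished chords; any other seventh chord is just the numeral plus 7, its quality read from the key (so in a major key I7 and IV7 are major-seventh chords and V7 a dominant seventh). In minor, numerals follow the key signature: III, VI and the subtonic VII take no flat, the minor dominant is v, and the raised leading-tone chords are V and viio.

The pitches Ab-Cb-Eb-Gb form a minor seventh chord rooted on Ab.
Ab is scale degree 1 in Ab minor, and a minor seventh chord on that degree is written i7.
With Eb in the bass the chord is in second inversion, so the figured bass is 43.

i43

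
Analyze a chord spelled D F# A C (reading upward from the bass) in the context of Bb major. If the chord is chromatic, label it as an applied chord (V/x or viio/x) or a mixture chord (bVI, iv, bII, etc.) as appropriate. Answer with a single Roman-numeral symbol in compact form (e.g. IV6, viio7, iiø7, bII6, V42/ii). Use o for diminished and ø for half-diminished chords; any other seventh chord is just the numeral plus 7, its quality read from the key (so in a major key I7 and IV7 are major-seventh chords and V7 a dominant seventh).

The pitches D-F#-A-C form a dominant seventh chord rooted on D.
D is not a diatonic chord root with this quality in Bb major, but it lies a perfect fifth above G (vi), so the chord functions as an applied dominant of vi.

V7/vi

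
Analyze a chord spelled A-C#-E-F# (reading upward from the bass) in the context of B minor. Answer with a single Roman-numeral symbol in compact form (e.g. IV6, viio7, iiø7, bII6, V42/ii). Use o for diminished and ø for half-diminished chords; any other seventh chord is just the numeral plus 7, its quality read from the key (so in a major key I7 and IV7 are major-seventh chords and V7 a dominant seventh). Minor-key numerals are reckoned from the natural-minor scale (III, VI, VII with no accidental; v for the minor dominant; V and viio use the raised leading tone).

v65

Stacked in thirds the chord is F#-A-C#-E: a minor seventh chord on F#.
In B minor, F# is the dominant; the diatonic minor seventh chord there is v7.
With A in the bass the chord is in first inversion, so the figured bass is 65.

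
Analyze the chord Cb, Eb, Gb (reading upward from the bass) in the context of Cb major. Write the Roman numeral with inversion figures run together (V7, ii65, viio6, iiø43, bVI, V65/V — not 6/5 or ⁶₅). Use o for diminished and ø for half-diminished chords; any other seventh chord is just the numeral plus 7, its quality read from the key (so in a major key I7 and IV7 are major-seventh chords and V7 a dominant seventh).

I

The pitches Cb-Eb-Gb form a major triad rooted on Cb.
Cb is scale degree 1 in Cb major, and a major triad on that degree is written I.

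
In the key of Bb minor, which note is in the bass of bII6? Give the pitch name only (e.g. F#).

Eb

bII in Bb minor has root Cb; the chord is Cb-Eb-Gb.
The figure 6 means first inversion — the third is in the bass.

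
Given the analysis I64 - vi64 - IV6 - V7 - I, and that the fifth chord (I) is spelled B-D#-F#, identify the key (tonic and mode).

B major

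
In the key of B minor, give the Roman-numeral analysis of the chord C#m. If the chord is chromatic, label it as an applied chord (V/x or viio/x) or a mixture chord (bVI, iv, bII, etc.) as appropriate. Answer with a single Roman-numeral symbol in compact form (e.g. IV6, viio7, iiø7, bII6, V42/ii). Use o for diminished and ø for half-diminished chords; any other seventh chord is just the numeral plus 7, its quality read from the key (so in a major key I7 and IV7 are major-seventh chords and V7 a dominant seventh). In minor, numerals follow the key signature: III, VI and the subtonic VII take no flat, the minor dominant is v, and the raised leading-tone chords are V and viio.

Stacked in thirds the chord is C#-E-G#: a minor triad on C#.
C# is the second degree of B minor. This is the minor supertonic, borrowed from the parallel major (the Dorian ii).

ii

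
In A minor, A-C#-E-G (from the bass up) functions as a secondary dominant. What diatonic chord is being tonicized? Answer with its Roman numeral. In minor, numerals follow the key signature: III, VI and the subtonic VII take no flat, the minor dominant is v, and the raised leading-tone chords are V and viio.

The chord is a dominant seventh chord on A.
A dominant resolves down a perfect fifth: A → D. In A minor, D is scale degree 4, i.e. iv.

iv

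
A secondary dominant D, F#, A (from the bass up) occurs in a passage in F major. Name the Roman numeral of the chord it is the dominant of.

ii

The chord is a major triad on D.
A dominant resolves down a perfect fifth: D → G. In F major, G is scale degree 2, i.e. ii.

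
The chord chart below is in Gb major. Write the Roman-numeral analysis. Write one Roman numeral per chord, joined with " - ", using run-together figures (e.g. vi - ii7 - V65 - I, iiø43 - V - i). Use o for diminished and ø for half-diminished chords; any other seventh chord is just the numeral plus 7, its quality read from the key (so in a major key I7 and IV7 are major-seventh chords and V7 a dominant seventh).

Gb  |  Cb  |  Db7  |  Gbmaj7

I - IV - V7 - I7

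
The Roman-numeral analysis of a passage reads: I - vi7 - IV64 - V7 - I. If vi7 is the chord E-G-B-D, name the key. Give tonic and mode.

G major

The chord Em7 is a minor seventh chord rooted on E; its label is vi7.
vi7 on E implies E is the submediant; that puts the tonic at G, and the lowercase numeral fits major mode.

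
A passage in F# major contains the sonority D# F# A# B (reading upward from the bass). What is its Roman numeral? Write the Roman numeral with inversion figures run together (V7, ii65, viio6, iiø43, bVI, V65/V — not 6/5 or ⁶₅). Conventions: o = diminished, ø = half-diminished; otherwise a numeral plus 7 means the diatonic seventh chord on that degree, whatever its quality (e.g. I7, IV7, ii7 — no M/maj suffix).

Stacked in thirds the chord is B-D#-F#-A#: a major seventh chord on B.
In F# major, B is the subdominant; the diatonic major seventh chord there is IV7.
With D# in the bass the chord is in first inversion, so the figured bass is 65.

IV65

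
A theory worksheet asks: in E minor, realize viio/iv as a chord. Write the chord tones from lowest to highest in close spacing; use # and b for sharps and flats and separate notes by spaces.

The slash marks an applied leading-tone chord: viio of iv. In E minor, iv is A, so the leading tone to it is G#, a half step below.
Building a diminished triad on G# gives G#-B-D.

G# B D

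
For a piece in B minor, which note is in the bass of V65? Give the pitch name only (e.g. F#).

A#

V in B minor has root F#; the chord is F#-A#-C#-E.
The figure 65 means first inversion — the third is in the bass.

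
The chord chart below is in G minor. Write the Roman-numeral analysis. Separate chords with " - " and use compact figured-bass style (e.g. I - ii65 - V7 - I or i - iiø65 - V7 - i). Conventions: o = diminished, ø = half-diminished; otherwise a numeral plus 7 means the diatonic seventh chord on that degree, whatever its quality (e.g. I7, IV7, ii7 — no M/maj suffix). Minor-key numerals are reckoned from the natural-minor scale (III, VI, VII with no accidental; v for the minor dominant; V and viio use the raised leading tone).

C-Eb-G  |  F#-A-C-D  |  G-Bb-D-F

iv - V65 - i7

C-Eb-G has root C, degree 4 in G minor, so iv.
F#-A-C-D: root D is the dominant; dominant seventh chord there is V65.
G-Bb-D-F: root G is the tonic; minor seventh chord there is i7.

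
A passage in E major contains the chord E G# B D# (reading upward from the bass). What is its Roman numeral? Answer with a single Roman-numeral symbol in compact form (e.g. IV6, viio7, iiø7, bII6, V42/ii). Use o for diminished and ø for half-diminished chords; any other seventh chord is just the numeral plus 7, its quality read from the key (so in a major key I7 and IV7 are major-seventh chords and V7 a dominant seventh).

I7

The pitches E-G#-B-D# form a major seventh chord rooted on E.
In E major, E is the tonic; the diatonic major seventh chord there is I7.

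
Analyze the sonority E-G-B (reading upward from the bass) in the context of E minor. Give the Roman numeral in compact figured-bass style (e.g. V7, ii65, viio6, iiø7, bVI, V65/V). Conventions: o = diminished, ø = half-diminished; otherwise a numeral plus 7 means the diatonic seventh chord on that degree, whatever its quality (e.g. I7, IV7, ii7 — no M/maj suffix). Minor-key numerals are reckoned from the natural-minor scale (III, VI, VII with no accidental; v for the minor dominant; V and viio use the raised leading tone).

The pitches E-G-B form a minor triad rooted on E.
E is scale degree 1 in E minor, and a minor triad on that degree is written i.

i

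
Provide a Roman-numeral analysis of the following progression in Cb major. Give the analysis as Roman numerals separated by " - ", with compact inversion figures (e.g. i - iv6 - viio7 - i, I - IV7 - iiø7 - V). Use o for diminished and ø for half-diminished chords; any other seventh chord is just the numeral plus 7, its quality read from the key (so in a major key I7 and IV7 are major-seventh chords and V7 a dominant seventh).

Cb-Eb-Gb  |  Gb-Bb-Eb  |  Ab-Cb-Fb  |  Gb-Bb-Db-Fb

I - iii6 - IV6 - V7

Cb-Eb-Gb: major triad on Cb = scale degree 1 → I.
Gb-Bb-Eb: minor triad on Eb = scale degree 3 → iii6.
Ab-Cb-Fb: major triad on Fb = scale degree 4 → IV6.
Gb-Bb-Db-Fb: root Gb is the dominant; dominant seventh chord there is V7.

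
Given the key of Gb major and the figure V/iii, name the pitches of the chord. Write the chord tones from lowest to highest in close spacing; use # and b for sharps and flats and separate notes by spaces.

The slash means an applied dominant: we want the dominant of iii. In Gb major, iii is Bb minor, and its dominant is built on F.
Building a major triad on F gives F-A-C.

F A C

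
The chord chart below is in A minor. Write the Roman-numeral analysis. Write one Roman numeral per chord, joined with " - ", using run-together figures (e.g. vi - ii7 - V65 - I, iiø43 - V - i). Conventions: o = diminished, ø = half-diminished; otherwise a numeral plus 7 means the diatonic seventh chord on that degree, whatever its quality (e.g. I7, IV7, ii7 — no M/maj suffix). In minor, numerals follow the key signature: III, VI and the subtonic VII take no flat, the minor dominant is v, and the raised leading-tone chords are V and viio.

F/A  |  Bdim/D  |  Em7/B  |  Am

VI6 - iio6 - v43 - i

F/A: major triad on F = scale degree 6 → VI6.
Bdim/D has root B, degree 2 in A minor, so iio6.
Em7/B: minor seventh chord on E = scale degree 5 → v43.
Am: root A is the tonic; minor triad there is i.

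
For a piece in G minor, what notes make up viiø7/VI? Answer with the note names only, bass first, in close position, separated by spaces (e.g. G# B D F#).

D F Ab C

viiø7/VI is a secondary leading-tone chord. The target VI is Eb in G minor; the applied chord is rooted a semitone below, on D.
Building a half-diminished seventh chord on D gives D-F-Ab-C.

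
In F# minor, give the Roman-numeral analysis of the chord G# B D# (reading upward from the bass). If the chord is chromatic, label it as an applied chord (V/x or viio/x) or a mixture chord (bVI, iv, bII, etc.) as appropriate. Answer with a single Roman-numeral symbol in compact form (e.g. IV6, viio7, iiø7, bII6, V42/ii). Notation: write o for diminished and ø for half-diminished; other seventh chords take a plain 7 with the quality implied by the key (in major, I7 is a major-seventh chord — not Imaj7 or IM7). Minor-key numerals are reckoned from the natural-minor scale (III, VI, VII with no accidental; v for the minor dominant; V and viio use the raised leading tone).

ii

The pitches G#-B-D# form a minor triad rooted on G#.
G# is the second degree of F# minor. This is the minor supertonic, borrowed from the parallel major (the Dorian ii).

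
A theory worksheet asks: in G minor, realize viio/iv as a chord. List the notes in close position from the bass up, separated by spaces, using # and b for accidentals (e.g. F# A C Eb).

viio/iv is a secondary leading-tone chord. The target iv is C in G minor; the applied chord is rooted a semitone below, on B.
Building a diminished triad on B gives B-D-F.

B D F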